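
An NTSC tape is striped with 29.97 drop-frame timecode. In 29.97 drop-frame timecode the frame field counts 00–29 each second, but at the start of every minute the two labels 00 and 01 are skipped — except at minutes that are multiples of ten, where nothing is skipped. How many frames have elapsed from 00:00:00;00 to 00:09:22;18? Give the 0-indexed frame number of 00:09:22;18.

As if non-drop at 30 labels/s: (0 × 3600 + 9 × 60 + 22) × 30 + 18 = 16878.
Minute boundaries passed: 9; those not divisible by 10: 9 − 0 = 9; dropped labels = 2 × 9 = 18.
Actual frame index = 16878 − 18 = 16860.

16860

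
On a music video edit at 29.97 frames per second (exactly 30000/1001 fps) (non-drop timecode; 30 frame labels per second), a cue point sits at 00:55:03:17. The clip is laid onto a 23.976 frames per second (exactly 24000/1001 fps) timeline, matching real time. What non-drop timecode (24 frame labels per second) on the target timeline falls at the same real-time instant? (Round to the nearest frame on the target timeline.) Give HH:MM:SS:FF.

00:55:03:14

Source frame index: (0×3600 + 55×60 + 3) × 30 + 17 = 99107.
Real time: 99107 / (30000/1001) = 99206107/30000 s.
Target frame: (99206107/30000) × (24000/1001) = 396428/5 ≈ 79285.600 → 79286.
At 24 labels/s: frame 79286 → 00:55:03:14.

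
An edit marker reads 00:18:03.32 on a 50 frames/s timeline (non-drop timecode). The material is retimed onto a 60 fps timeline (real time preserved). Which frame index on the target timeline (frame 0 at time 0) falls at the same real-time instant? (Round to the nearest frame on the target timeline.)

Source frame index: (0×3600 + 18×60 + 3) × 50 + 32 = 54182.
Real time: 54182 / (50) = 27091/25 s.
Target frame: (27091/25) × (60) = 325092/5 ≈ 65018.400 → 65018.

frame 65018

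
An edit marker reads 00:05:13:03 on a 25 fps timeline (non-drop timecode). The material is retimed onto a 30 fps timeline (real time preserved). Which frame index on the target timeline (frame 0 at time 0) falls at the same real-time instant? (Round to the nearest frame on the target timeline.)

Source frame index: (0×3600 + 5×60 + 13) × 25 + 3 = 7828.
Real time: 7828 / (25) = 7828/25 s.
Target frame: (7828/25) × (30) = 46968/5 ≈ 9393.600 → 9394.

frame 9394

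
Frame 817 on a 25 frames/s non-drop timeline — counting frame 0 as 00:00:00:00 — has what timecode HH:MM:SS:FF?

00:00:32:17

817 ÷ 25 = 32 full seconds, remainder 17 frames.
32 s = 0 h 0 min 32 s.
Timecode: 00:00:32:17.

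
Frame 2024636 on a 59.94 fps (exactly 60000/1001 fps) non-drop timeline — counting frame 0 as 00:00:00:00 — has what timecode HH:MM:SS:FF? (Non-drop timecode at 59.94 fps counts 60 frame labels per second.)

2024636 ÷ 60 = 33743 full seconds, remainder 56 frames.
33743 s = 9 h 22 min 23 s.
Timecode: 09:22:23:56.

09:22:23:56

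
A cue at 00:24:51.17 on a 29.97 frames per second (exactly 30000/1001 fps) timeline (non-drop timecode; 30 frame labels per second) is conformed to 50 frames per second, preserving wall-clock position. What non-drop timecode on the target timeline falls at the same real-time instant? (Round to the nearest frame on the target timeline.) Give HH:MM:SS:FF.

Source frame index: (0×3600 + 24×60 + 51) × 30 + 17 = 44747.
Real time: 44747 / (30000/1001) = 44791747/30000 s.
Target frame: (44791747/30000) × (50) = 44791747/600 ≈ 74652.912 → 74653.
At 50 labels/s: frame 74653 → 00:24:53:03.

00:24:53:03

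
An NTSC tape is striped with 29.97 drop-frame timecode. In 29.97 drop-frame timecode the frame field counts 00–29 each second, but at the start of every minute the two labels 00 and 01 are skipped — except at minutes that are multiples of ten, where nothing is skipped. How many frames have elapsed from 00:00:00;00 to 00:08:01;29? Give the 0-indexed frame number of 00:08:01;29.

Complete 10-minute blocks: 0, each 17982 frames → 0.
Remaining 8 whole minutes in the current block: 1800 + 7 × 1798 = 14386 frames.
Within the current minute: 1 × 30 + 29 − 2 = 57 (labels ;00/;01 skipped at this minute). Total = 0 + 14386 + 57 = 14443.

14443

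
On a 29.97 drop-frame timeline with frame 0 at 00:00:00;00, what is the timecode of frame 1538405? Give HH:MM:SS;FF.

Ten DF minutes hold 17982 frames, so frame 1538405 lies in block 85 (frames 1528470–1546451) with 9935 frames into that block.
The block's first minute is 1800 frames and the rest 1798 each; 9935 frames reaches minute 5, so 85 × 18 + 5 × 2 = 1540 labels have been skipped so far.
Adding those back, label number 1538405 + 1540 = 1539945 at 30 labels/s is 51331 s + 15 f = 14 h 15 min 31 s frame 15, i.e. 14:15:31;15.

14:15:31;15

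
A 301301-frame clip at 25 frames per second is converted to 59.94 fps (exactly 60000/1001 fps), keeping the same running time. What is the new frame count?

Target frames = source frames × (target rate / source rate) = 301301 × (60000/1001)/(25) = 301301 × 2400/1001 = 722400.

722400 frames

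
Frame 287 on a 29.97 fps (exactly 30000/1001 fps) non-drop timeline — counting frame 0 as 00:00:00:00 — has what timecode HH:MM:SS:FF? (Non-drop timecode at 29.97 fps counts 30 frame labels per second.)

287 ÷ 30 = 9 full seconds, remainder 17 frames.
9 s = 0 h 0 min 9 s.
Timecode: 00:00:09:17.

00:00:09:17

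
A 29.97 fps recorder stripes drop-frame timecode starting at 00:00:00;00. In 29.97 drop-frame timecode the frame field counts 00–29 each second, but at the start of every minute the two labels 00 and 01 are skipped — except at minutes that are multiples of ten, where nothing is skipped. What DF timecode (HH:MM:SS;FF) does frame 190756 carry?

01:46:04;28

Each 10-minute DF block holds 10 × 60 × 30 − 9 × 2 = 17982 frames. 190756 ÷ 17982 → 10 full blocks, remainder 10936.
Within the partial block the first minute is 1800 frames and each further minute 1798, so 6 further minute boundaries passed. Total skipped labels = 18 × 10 + 2 × 6 = 192.
Non-drop label index = 190756 + 192 = 190948; at 30 labels/s that is 01:46:04:28, i.e. DF 01:46:04;28.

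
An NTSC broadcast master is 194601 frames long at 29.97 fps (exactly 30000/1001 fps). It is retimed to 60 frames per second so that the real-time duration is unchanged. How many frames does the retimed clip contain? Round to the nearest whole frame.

Frames at target rate = 194601 × (60) / (30000/1001) = 194795601/500 ≈ 389591.202.
Nearest whole frame: 389591.

389591 frames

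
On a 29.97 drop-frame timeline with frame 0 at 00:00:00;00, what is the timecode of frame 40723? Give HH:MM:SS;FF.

Each 10-minute DF block holds 10 × 60 × 30 − 9 × 2 = 17982 frames. 40723 ÷ 17982 → 2 full blocks, remainder 4759.
Within the partial block the first minute is 1800 frames and each further minute 1798, so 2 further minute boundaries passed. Total skipped labels = 18 × 2 + 2 × 2 = 40.
Non-drop label index = 40723 + 40 = 40763; at 30 labels/s that is 00:22:38:23, i.e. DF 00:22:38;23.

00:22:38;23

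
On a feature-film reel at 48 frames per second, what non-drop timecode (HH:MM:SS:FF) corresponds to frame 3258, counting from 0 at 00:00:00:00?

3258 ÷ 48 = 67 full seconds, remainder 42 frames.
67 s = 0 h 1 min 7 s.
Timecode: 00:01:07:42.

00:01:07:42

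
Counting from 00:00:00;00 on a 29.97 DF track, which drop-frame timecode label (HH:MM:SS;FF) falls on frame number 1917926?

17:46:34;26

Each 10-minute DF block holds 10 × 60 × 30 − 9 × 2 = 17982 frames. 1917926 ÷ 17982 → 106 full blocks, remainder 11834.
Within the partial block the first minute is 1800 frames and each further minute 1798, so 6 further minute boundaries passed. Total skipped labels = 18 × 106 + 2 × 6 = 1920.
Non-drop label index = 1917926 + 1920 = 1919846; at 30 labels/s that is 17:46:34:26, i.e. DF 17:46:34;26.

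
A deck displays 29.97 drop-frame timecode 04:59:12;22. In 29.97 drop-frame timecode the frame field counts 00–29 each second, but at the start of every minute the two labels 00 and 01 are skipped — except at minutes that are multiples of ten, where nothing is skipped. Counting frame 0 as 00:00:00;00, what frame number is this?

538042

As if non-drop at 30 labels/s: (4 × 3600 + 59 × 60 + 12) × 30 + 22 = 538582.
Minute boundaries passed: 299; those not divisible by 10: 299 − 29 = 270; dropped labels = 2 × 270 = 540.
Actual frame index = 538582 − 540 = 538042.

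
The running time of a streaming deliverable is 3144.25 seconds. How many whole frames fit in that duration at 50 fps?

Frames = 3144.25 × 50 = 314425/2 ≈ 157212.5000.
Complete frames: 157212.

157212 frames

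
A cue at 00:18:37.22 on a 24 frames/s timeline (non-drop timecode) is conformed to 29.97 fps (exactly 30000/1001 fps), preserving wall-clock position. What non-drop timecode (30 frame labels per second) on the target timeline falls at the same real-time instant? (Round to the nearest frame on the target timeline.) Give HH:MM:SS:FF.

Source frame index: (0×3600 + 18×60 + 37) × 24 + 22 = 26830.
Real time: 26830 / (24) = 13415/12 s.
Target frame: (13415/12) × (30000/1001) = 33537500/1001 ≈ 33503.996 → 33504.
At 30 labels/s: frame 33504 → 00:18:36:24.

00:18:36:24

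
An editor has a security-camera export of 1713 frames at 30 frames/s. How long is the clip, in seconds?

Running time = 1713 / (30) = 57.1 s.

57.1 seconds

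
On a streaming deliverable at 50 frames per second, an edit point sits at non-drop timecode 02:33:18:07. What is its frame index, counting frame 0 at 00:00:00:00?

frame 459907

Total seconds to the label: (2 × 3600 + 33 × 60 + 18) = 9198.
Frame index = 9198 × 50 + 7 = 459907.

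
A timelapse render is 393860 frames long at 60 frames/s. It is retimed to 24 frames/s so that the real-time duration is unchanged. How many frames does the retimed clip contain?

157544 frames

Target frames = source frames × (target rate / source rate) = 393860 × (24)/(60) = 393860 × 2/5 = 157544.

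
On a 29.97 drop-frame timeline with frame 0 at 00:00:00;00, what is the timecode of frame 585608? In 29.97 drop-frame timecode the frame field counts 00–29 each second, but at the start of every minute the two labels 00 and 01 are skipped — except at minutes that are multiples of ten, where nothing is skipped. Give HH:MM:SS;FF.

05:25:39;24

Ten DF minutes hold 17982 frames, so frame 585608 lies in block 32 (frames 575424–593405) with 10184 frames into that block.
The block's first minute is 1800 frames and the rest 1798 each; 10184 frames reaches minute 5, so 32 × 18 + 5 × 2 = 586 labels have been skipped so far.
Adding those back, label number 585608 + 586 = 586194 at 30 labels/s is 19539 s + 24 f = 5 h 25 min 39 s frame 24, i.e. 05:25:39;24.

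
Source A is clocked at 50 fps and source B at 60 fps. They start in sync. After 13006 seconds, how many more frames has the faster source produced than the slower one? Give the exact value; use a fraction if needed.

A emits 50 × 13006 = 650300 frames; B emits 60 × 13006 = 780360.
Difference = 130060 frames; B is ahead of A.

130060 frames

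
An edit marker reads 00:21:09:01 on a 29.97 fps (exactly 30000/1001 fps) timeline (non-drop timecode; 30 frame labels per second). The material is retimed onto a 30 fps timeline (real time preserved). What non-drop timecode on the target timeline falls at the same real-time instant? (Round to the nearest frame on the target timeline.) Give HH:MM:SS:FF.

Source frame index: (0×3600 + 21×60 + 9) × 30 + 1 = 38071.
Real time: 38071 / (30000/1001) = 38109071/30000 s.
Target frame: (38109071/30000) × (30) = 38109071/1000 ≈ 38109.071 → 38109.
At 30 labels/s: frame 38109 → 00:21:10:09.

00:21:10:09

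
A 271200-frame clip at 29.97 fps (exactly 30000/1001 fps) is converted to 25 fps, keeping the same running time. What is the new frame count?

Target frames = source frames × (target rate / source rate) = 271200 × (25)/(30000/1001) = 271200 × 1001/1200 = 226226.

226226 frames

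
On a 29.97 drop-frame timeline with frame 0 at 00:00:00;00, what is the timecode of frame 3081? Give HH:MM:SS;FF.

Each 10-minute DF block holds 10 × 60 × 30 − 9 × 2 = 17982 frames. 3081 ÷ 17982 → 0 full blocks, remainder 3081.
Within the partial block the first minute is 1800 frames and each further minute 1798, so 1 further minute boundary passed. Total skipped labels = 18 × 0 + 2 × 1 = 2.
Non-drop label index = 3081 + 2 = 3083; at 30 labels/s that is 00:01:42:23, i.e. DF 00:01:42;23.

00:01:42;23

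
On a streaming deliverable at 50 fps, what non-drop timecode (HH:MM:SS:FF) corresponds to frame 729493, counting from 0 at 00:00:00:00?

04:03:09:43

729493 ÷ 50 = 14589 full seconds, remainder 43 frames.
14589 s = 4 h 3 min 9 s.
Timecode: 04:03:09:43.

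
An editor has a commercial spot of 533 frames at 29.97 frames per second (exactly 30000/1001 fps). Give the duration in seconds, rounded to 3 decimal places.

Running time = 533 × 1001/30000 = 533533/30000 s ≈ 17.784 s.

17.784 seconds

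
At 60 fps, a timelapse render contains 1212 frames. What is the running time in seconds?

Running time = 1212 / (60) = 20.2 s.

20.2 seconds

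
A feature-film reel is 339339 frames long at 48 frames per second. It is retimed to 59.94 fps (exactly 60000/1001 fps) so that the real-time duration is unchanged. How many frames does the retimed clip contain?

Target frames = source frames × (target rate / source rate) = 339339 × (60000/1001)/(48) = 339339 × 1250/1001 = 423750.

423750 frames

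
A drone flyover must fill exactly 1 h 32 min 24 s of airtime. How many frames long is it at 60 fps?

1 h 32 min 24 s = 5544 s.
Frames = 5544 × 60 = 332640.

332640 frames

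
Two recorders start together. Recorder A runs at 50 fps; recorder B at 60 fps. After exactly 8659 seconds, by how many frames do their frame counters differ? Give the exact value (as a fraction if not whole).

A emits 50 × 8659 = 432950 frames; B emits 60 × 8659 = 519540.
Difference = 86590 frames; B is ahead of A.

86590 frames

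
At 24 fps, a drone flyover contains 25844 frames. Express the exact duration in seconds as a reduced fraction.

6461/6 seconds

Running time = 25844 ÷ (24) = 25844 × 1/24 = 6461/6 s.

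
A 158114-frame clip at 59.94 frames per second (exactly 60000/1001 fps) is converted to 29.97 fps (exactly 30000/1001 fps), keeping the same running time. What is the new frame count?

Frames at target rate = 158114 × (30000/1001) / (60000/1001) = 79057.

79057 frames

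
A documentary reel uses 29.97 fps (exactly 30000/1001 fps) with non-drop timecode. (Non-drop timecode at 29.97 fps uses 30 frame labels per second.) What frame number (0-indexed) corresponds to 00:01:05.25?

frame 1975

Total seconds to the label: (0 × 3600 + 1 × 60 + 5) = 65.
Frame index = 65 × 30 + 25 = 1975.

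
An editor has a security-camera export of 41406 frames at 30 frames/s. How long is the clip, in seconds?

Running time = 41406 / (30) = 1380.2 s.

1380.2 seconds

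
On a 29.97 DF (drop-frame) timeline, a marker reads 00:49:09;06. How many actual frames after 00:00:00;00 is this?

Complete 10-minute blocks: 4, each 17982 frames → 71928.
Remaining 9 whole minutes in the current block: 1800 + 8 × 1798 = 16184 frames.
Within the current minute: 9 × 30 + 6 − 2 = 274 (labels ;00/;01 skipped at this minute). Total = 71928 + 16184 + 274 = 88386.

88386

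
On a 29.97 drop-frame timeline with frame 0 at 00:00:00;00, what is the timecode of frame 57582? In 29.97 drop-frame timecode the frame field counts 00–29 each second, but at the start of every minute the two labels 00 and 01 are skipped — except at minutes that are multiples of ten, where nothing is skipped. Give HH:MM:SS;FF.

00:32:01;10

Each 10-minute DF block holds 10 × 60 × 30 − 9 × 2 = 17982 frames. 57582 ÷ 17982 → 3 full blocks, remainder 3636.
Within the partial block the first minute is 1800 frames and each further minute 1798, so 2 further minute boundaries passed. Total skipped labels = 18 × 3 + 2 × 2 = 58.
Non-drop label index = 57582 + 58 = 57640; at 30 labels/s that is 00:32:01:10, i.e. DF 00:32:01;10.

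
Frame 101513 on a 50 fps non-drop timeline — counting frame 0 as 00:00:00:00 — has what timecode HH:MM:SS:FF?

101513 ÷ 50 = 2030 full seconds, remainder 13 frames.
2030 s = 0 h 33 min 50 s.
Timecode: 00:33:50:13.

00:33:50:13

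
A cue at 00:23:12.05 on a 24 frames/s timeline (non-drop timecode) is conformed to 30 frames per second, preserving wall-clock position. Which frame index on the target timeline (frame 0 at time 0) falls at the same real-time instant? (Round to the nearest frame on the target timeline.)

Source frame index: (0×3600 + 23×60 + 12) × 24 + 5 = 33413.
Real time: 33413 / (24) = 33413/24 s.
Target frame: (33413/24) × (30) = 167065/4 ≈ 41766.250 → 41766.

frame 41766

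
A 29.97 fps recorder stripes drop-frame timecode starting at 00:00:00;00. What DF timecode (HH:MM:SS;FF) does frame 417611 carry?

Each 10-minute DF block holds 10 × 60 × 30 − 9 × 2 = 17982 frames. 417611 ÷ 17982 → 23 full blocks, remainder 4025.
Within the partial block the first minute is 1800 frames and each further minute 1798, so 2 further minute boundaries passed. Total skipped labels = 18 × 23 + 2 × 2 = 418.
Non-drop label index = 417611 + 418 = 418029; at 30 labels/s that is 03:52:14:09, i.e. DF 03:52:14;09.

03:52:14;09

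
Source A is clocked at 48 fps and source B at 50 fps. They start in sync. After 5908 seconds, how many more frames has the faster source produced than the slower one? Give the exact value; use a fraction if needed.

11816 frames

A emits 48 × 5908 = 283584 frames; B emits 50 × 5908 = 295400.
Difference = 11816 frames; B is ahead of A.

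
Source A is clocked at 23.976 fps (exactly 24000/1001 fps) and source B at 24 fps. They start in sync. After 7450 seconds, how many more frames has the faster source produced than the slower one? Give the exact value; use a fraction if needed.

A emits 24000/1001 × 7450 = 178800000/1001 frames; B emits 24 × 7450 = 178800.
Difference = 178800/1001 frames (≈ 178.6214); B is ahead of A.

178800/1001 frames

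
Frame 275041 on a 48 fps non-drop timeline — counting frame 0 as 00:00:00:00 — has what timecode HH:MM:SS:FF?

01:35:30:01

275041 ÷ 48 = 5730 full seconds, remainder 1 frame.
5730 s = 1 h 35 min 30 s.
Timecode: 01:35:30:01.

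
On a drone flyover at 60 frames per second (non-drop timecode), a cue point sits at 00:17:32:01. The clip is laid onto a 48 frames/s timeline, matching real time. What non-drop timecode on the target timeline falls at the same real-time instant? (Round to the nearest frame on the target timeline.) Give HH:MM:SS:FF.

00:17:32:01

Source frame index: (0×3600 + 17×60 + 32) × 60 + 1 = 63121.
Real time: 63121 / (60) = 63121/60 s.
Target frame: (63121/60) × (48) = 252484/5 ≈ 50496.800 → 50497.
At 48 labels/s: frame 50497 → 00:17:32:01.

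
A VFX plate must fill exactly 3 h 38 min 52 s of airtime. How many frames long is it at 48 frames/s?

3 h 38 min 52 s = 13132 s.
Frames = 13132 × 48 = 630336.

630336 frames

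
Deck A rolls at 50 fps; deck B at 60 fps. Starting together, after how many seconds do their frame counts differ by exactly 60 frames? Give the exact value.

6 seconds

The gap grows by |60 − 50| = 10 frames per second.
Time for a 60-frame gap: 60 ÷ (10) = 6 s.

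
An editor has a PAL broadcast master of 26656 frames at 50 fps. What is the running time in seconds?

533.12 seconds

Running time = 26656 / (50) = 533.12 s.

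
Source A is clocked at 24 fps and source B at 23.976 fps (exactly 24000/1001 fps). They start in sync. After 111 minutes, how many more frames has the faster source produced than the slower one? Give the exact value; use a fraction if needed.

111 min = 6660 s.
A emits 24 × 6660 = 159840 frames; B emits 24000/1001 × 6660 = 159840000/1001.
Difference = 159840/1001 frames (≈ 159.6803); B is behind A.

159840/1001 frames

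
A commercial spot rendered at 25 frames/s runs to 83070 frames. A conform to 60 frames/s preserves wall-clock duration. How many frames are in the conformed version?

Frames at target rate = 83070 × (60) / (25) = 199368.

199368 frames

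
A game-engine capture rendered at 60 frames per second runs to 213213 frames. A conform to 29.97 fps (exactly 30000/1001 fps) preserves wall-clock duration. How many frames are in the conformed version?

106500 frames

Target frames = source frames × (target rate / source rate) = 213213 × (30000/1001)/(60) = 213213 × 500/1001 = 106500.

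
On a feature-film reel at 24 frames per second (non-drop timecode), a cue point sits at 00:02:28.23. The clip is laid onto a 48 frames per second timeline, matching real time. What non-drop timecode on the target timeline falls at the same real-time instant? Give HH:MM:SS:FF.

00:02:28:46

Source frame index: (0×3600 + 2×60 + 28) × 24 + 23 = 3575.
Real time: 3575 / (24) = 3575/24 s.
Target frame: (3575/24) × (48) = 7150.
At 48 labels/s: frame 7150 → 00:02:28:46.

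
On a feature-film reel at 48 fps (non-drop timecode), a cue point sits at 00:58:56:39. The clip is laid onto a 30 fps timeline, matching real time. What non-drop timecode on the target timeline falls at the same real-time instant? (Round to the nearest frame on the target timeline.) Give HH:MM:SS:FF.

Source frame index: (0×3600 + 58×60 + 56) × 48 + 39 = 169767.
Real time: 169767 / (48) = 56589/16 s.
Target frame: (56589/16) × (30) = 848835/8 ≈ 106104.375 → 106104.
At 30 labels/s: frame 106104 → 00:58:56:24.

00:58:56:24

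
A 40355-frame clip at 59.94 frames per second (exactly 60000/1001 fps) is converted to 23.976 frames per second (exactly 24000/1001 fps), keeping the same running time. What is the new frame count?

16142 frames

Target frames = source frames × (target rate / source rate) = 40355 × (24000/1001)/(60000/1001) = 40355 × 2/5 = 16142.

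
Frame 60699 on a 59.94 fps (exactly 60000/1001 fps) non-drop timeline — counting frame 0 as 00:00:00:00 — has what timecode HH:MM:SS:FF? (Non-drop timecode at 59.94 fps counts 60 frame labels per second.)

60699 ÷ 60 = 1011 full seconds, remainder 39 frames.
1011 s = 0 h 16 min 51 s.
Timecode: 00:16:51:39.

00:16:51:39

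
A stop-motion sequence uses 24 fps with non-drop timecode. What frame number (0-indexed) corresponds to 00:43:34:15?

Total seconds to the label: (0 × 3600 + 43 × 60 + 34) = 2614.
Frame index = 2614 × 24 + 15 = 62751.

62751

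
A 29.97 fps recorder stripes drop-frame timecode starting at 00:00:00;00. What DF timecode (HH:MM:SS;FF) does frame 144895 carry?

Ten DF minutes hold 17982 frames, so frame 144895 lies in block 8 (frames 143856–161837) with 1039 frames into that block.
The block's first minute is 1800 frames and the rest 1798 each; 1039 frames reaches minute 0, so 8 × 18 + 0 × 2 = 144 labels have been skipped so far.
Adding those back, label number 144895 + 144 = 145039 at 30 labels/s is 4834 s + 19 f = 1 h 20 min 34 s frame 19, i.e. 01:20:34;19.

01:20:34;19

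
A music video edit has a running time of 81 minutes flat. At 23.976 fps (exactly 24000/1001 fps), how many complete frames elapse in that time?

116523 frames

81 min = 4860 s.
Frames = 4860 × 24000/1001 = 116640000/1001 ≈ 116523.4765.
Complete frames: 116523.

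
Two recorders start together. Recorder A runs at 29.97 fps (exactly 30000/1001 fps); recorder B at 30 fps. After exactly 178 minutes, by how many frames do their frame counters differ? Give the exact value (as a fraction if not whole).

320400/1001 frames

178 min = 10680 s.
A emits 30000/1001 × 10680 = 320400000/1001 frames; B emits 30 × 10680 = 320400.
Difference = 320400/1001 frames (≈ 320.0799); B is ahead of A.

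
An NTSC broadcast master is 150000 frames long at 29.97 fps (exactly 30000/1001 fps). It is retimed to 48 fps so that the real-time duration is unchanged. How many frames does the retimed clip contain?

Target frames = source frames × (target rate / source rate) = 150000 × (48)/(30000/1001) = 150000 × 1001/625 = 240240.

240240 frames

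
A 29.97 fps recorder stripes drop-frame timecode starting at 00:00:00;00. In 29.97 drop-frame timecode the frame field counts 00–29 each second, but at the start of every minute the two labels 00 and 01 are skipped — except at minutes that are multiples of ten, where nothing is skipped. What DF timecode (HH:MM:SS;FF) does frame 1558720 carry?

Ten DF minutes hold 17982 frames, so frame 1558720 lies in block 86 (frames 1546452–1564433) with 12268 frames into that block.
The block's first minute is 1800 frames and the rest 1798 each; 12268 frames reaches minute 6, so 86 × 18 + 6 × 2 = 1560 labels have been skipped so far.
Adding those back, label number 1558720 + 1560 = 1560280 at 30 labels/s is 52009 s + 10 f = 14 h 26 min 49 s frame 10, i.e. 14:26:49;10.

14:26:49;10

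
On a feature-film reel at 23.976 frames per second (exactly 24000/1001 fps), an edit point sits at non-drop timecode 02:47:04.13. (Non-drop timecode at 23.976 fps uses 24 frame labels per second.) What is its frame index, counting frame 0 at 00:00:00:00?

Total seconds to the label: (2 × 3600 + 47 × 60 + 4) = 10024.
Frame index = 10024 × 24 + 13 = 240589.

240589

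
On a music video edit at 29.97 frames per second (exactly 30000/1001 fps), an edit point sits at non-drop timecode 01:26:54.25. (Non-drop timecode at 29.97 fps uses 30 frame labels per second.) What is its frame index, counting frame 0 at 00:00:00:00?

frame 156445

Total seconds to the label: (1 × 3600 + 26 × 60 + 54) = 5214.
Frame index = 5214 × 30 + 25 = 156445.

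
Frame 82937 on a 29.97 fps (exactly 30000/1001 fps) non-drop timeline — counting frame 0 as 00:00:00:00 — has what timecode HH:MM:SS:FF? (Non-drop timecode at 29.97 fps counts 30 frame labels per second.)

82937 ÷ 30 = 2764 full seconds, remainder 17 frames.
2764 s = 0 h 46 min 4 s.
Timecode: 00:46:04:17.

00:46:04:17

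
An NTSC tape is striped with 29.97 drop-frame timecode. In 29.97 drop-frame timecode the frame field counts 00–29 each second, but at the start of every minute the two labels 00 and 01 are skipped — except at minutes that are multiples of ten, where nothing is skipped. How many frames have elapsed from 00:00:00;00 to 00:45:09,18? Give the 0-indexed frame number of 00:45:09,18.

81206

As if non-drop at 30 labels/s: (0 × 3600 + 45 × 60 + 9) × 30 + 18 = 81288.
Minute boundaries passed: 45; those not divisible by 10: 45 − 4 = 41; dropped labels = 2 × 41 = 82.
Actual frame index = 81288 − 82 = 81206.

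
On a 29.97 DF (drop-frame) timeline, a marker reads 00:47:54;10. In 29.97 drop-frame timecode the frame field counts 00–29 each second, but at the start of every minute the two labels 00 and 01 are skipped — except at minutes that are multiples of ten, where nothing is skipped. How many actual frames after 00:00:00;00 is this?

86144

Complete 10-minute blocks: 4, each 17982 frames → 71928.
Remaining 7 whole minutes in the current block: 1800 + 6 × 1798 = 12588 frames.
Within the current minute: 54 × 30 + 10 − 2 = 1628 (labels ;00/;01 skipped at this minute). Total = 71928 + 12588 + 1628 = 86144.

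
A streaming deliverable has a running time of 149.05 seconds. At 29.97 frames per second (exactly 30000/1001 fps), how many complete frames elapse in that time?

4467 frames

Frames = 149.05 × 30000/1001 = 406500/91 ≈ 4467.0330.
Complete frames: 4467.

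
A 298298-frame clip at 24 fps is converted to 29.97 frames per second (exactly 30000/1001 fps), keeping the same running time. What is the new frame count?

Target frames = source frames × (target rate / source rate) = 298298 × (30000/1001)/(24) = 298298 × 1250/1001 = 372500.

372500 frames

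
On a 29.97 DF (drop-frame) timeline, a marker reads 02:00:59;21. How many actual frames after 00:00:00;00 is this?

217575

Complete 10-minute blocks: 12, each 17982 frames → 215784.
Remaining 0 whole minutes in the current block: 0 frames.
Within the current minute: 59 × 30 + 21 = 1791. Total = 215784 + 0 + 1791 = 217575.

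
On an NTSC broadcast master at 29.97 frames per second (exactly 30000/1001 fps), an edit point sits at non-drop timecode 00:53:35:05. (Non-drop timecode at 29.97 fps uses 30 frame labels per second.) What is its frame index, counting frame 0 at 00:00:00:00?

Total seconds to the label: (0 × 3600 + 53 × 60 + 35) = 3215.
Frame index = 3215 × 30 + 5 = 96455.

frame 96455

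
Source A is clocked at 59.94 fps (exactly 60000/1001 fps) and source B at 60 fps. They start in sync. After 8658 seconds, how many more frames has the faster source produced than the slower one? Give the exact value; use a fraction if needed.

A emits 60000/1001 × 8658 = 39960000/77 frames; B emits 60 × 8658 = 519480.
Difference = 39960/77 frames (≈ 518.9610); B is ahead of A.

39960/77 frames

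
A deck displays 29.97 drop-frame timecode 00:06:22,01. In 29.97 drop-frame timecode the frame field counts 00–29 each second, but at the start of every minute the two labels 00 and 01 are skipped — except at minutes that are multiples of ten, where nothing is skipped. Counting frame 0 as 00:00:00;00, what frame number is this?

As if non-drop at 30 labels/s: (0 × 3600 + 6 × 60 + 22) × 30 + 1 = 11461.
Minute boundaries passed: 6; those not divisible by 10: 6 − 0 = 6; dropped labels = 2 × 6 = 12.
Actual frame index = 11461 − 12 = 11449.

11449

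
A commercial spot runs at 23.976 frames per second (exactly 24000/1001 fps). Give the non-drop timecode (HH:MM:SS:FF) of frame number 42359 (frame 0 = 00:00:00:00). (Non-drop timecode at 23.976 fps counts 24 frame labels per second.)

42359 ÷ 24 = 1764 full seconds, remainder 23 frames.
1764 s = 0 h 29 min 24 s.
Timecode: 00:29:24:23.

00:29:24:23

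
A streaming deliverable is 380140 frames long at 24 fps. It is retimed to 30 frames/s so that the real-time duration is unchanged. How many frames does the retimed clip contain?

Target frames = source frames × (target rate / source rate) = 380140 × (30)/(24) = 380140 × 5/4 = 475175.

475175 frames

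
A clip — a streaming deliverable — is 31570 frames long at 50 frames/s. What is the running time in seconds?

631.4 seconds

Running time = 31570 / (50) = 631.4 s.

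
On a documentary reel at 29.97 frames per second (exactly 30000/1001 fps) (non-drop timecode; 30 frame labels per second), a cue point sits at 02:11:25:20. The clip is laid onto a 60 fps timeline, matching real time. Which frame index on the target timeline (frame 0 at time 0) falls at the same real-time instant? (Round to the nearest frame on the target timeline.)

frame 473613

Source frame index: (2×3600 + 11×60 + 25) × 30 + 20 = 236570.
Real time: 236570 / (30000/1001) = 23680657/3000 s.
Target frame: (23680657/3000) × (60) = 23680657/50 ≈ 473613.140 → 473613.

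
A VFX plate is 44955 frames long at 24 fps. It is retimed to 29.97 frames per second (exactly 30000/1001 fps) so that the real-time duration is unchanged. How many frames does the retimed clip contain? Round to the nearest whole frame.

Frames at target rate = 44955 × (30000/1001) / (24) = 56193750/1001 ≈ 56137.612.
Nearest whole frame: 56138.

56138 frames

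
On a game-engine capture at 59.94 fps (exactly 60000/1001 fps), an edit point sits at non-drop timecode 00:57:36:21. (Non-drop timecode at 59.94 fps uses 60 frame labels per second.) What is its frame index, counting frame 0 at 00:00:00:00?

Total seconds to the label: (0 × 3600 + 57 × 60 + 36) = 3456.
Frame index = 3456 × 60 + 21 = 207381.

frame 207381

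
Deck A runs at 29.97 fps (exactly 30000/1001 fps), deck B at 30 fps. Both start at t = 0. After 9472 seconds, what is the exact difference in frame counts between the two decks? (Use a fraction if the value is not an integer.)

284160/1001 frames

A emits 30000/1001 × 9472 = 284160000/1001 frames; B emits 30 × 9472 = 284160.
Difference = 284160/1001 frames (≈ 283.8761); B is ahead of A.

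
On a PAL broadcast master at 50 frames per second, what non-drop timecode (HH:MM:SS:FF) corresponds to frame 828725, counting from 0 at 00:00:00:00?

828725 ÷ 50 = 16574 full seconds, remainder 25 frames.
16574 s = 4 h 36 min 14 s.
Timecode: 04:36:14:25.

04:36:14:25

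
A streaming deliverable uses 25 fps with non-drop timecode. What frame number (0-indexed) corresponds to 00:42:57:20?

frame 64445

Total seconds to the label: (0 × 3600 + 42 × 60 + 57) = 2577.
Frame index = 2577 × 25 + 20 = 64445.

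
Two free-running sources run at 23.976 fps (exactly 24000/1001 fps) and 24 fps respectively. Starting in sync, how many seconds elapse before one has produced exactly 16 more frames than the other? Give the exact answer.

2002/3 seconds

The gap grows by |24 − 24000/1001| = 24/1001 frames per second.
Time for a 16-frame gap: 16 ÷ (24/1001) = 2002/3 s.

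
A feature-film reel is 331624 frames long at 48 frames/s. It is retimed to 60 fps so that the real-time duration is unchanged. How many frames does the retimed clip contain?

Target frames = source frames × (target rate / source rate) = 331624 × (60)/(48) = 331624 × 5/4 = 414530.

414530 frames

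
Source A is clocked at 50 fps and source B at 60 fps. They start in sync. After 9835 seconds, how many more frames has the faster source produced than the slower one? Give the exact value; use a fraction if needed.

98350 frames

A emits 50 × 9835 = 491750 frames; B emits 60 × 9835 = 590100.
Difference = 98350 frames; B is ahead of A.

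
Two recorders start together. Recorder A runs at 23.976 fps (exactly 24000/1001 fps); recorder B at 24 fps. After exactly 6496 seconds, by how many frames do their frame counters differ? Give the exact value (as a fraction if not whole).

22272/143 frames

A emits 24000/1001 × 6496 = 22272000/143 frames; B emits 24 × 6496 = 155904.
Difference = 22272/143 frames (≈ 155.7483); B is ahead of A.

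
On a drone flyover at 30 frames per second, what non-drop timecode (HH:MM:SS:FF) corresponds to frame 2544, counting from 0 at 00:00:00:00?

00:01:24:24

2544 ÷ 30 = 84 full seconds, remainder 24 frames.
84 s = 0 h 1 min 24 s.
Timecode: 00:01:24:24.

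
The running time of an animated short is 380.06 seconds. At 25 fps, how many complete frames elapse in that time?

9501 frames

Frames = 380.06 × 25 = 19003/2 ≈ 9501.5000.
Complete frames: 9501.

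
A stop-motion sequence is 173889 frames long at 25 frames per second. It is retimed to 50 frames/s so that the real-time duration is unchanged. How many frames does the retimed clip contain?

347778 frames

Frames at target rate = 173889 × (50) / (25) = 347778.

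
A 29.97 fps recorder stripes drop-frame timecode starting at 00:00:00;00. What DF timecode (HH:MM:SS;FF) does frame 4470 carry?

00:02:29;04

Ten DF minutes hold 17982 frames, so frame 4470 lies in block 0 (frames 0–17981) with 4470 frames into that block.
The block's first minute is 1800 frames and the rest 1798 each; 4470 frames reaches minute 2, so 0 × 18 + 2 × 2 = 4 labels have been skipped so far.
Adding those back, label number 4470 + 4 = 4474 at 30 labels/s is 149 s + 4 f = 0 h 2 min 29 s frame 4, i.e. 00:02:29;04.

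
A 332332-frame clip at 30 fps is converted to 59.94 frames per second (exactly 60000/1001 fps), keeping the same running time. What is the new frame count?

Target frames = source frames × (target rate / source rate) = 332332 × (60000/1001)/(30) = 332332 × 2000/1001 = 664000.

664000 frames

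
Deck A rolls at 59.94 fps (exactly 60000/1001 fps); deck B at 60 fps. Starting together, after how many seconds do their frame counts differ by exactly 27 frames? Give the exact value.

450.45 seconds

The gap grows by |60 − 60000/1001| = 60/1001 frames per second.
Time for a 27-frame gap: 27 ÷ (60/1001) = 450.45 s.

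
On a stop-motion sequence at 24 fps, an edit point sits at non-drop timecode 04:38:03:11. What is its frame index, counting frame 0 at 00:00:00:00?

Total seconds to the label: (4 × 3600 + 38 × 60 + 3) = 16683.
Frame index = 16683 × 24 + 11 = 400403.

frame 400403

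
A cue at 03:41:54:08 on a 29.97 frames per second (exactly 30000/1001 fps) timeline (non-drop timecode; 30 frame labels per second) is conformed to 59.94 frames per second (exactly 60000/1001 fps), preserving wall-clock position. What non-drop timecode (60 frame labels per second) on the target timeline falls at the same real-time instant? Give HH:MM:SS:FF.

03:41:54:16

Source frame index: (3×3600 + 41×60 + 54) × 30 + 8 = 399428.
Real time: 399428 / (30000/1001) = 99956857/7500 s.
Target frame: (99956857/7500) × (60000/1001) = 798856.
At 60 labels/s: frame 798856 → 03:41:54:16.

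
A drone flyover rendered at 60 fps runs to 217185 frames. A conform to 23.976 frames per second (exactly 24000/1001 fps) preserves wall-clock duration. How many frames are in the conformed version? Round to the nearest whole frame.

Frames at target rate = 217185 × (24000/1001) / (60) = 86874000/1001 ≈ 86787.213.
Nearest whole frame: 86787.

86787 frames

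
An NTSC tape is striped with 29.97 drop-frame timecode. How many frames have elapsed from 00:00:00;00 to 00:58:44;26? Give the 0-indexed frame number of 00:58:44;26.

Complete 10-minute blocks: 5, each 17982 frames → 89910.
Remaining 8 whole minutes in the current block: 1800 + 7 × 1798 = 14386 frames.
Within the current minute: 44 × 30 + 26 − 2 = 1344 (labels ;00/;01 skipped at this minute). Total = 89910 + 14386 + 1344 = 105640.

105640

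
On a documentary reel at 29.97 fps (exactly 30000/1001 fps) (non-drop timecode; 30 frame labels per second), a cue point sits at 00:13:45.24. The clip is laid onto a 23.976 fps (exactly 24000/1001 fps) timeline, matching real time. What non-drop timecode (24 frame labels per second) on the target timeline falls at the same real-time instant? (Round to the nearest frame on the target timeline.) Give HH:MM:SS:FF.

00:13:45:19

Source frame index: (0×3600 + 13×60 + 45) × 30 + 24 = 24774.
Real time: 24774 / (30000/1001) = 4133129/5000 s.
Target frame: (4133129/5000) × (24000/1001) = 99096/5 ≈ 19819.200 → 19819.
At 24 labels/s: frame 19819 → 00:13:45:19.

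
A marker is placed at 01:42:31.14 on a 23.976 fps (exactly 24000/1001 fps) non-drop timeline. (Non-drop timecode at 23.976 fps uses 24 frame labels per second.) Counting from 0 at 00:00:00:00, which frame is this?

frame 147638

Total seconds to the label: (1 × 3600 + 42 × 60 + 31) = 6151.
Frame index = 6151 × 24 + 14 = 147638.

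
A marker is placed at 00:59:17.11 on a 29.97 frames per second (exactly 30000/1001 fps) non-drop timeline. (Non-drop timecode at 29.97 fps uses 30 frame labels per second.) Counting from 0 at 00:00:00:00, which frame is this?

frame 106721

Total seconds to the label: (0 × 3600 + 59 × 60 + 17) = 3557.
Frame index = 3557 × 30 + 11 = 106721.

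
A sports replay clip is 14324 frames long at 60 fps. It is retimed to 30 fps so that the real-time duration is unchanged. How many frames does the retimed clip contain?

Target frames = source frames × (target rate / source rate) = 14324 × (30)/(60) = 14324 × 1/2 = 7162.

7162 frames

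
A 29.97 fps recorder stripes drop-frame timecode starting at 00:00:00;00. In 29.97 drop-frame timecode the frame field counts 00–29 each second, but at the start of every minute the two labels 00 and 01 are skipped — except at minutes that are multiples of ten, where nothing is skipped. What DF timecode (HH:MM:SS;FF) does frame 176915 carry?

Each 10-minute DF block holds 10 × 60 × 30 − 9 × 2 = 17982 frames. 176915 ÷ 17982 → 9 full blocks, remainder 15077.
Within the partial block the first minute is 1800 frames and each further minute 1798, so 8 further minute boundaries passed. Total skipped labels = 18 × 9 + 2 × 8 = 178.
Non-drop label index = 176915 + 178 = 177093; at 30 labels/s that is 01:38:23:03, i.e. DF 01:38:23;03.

01:38:23;03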